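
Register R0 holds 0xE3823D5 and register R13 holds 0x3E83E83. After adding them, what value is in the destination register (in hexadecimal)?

0x12206258

Add column by column in base 16, right to left:
  5+3 = 8
  D+8 = 5 carry 1
  3+E+1 = 2 carry 1
  2+3+1 = 6
  8+8 = 0 carry 1
  3+E+1 = 2 carry 1
  E+3+1 = 2 carry 1
  final carry 1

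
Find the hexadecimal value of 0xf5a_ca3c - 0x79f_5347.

0x7bb76f5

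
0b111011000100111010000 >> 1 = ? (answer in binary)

0b11101100010011101000

Right shift by 1: drop the 1 least-significant bit.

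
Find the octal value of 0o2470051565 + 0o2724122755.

Add column by column in base 8, right to left:
  5+5 = 2 carry 1
  6+5+1 = 4 carry 1
  5+7+1 = 5 carry 1
  1+2+1 = 4
  5+2 = 7
  0+1 = 1
  0+4 = 4
  7+2 = 1 carry 1
  4+7+1 = 4 carry 1
  2+2+1 = 5

0o5414174542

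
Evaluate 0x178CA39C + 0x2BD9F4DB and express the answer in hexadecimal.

Add column by column in base 16, right to left:
  C+B = 7 carry 1
  9+D+1 = 7 carry 1
  3+4+1 = 8
  A+F = 9 carry 1
  C+9+1 = 6 carry 1
  8+D+1 = 6 carry 1
  7+B+1 = 3 carry 1
  1+2+1 = 4

0x43669877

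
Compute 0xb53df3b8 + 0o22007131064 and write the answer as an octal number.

0xb53df3b8 = 0o26517371670 in octal.
Add column by column in base 8, right to left:
  0+4 = 4
  7+6 = 5 carry 1
  6+0+1 = 7
  1+1 = 2
  7+3 = 2 carry 1
  3+1+1 = 5
  7+7 = 6 carry 1
  1+0+1 = 2
  5+0 = 5
  6+2 = 0 carry 1
  2+2+1 = 5

0o50526522754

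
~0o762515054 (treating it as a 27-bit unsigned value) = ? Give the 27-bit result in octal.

0o015262723

Each oct digit d becomes 7−d:
  7→0, 6→1, 2→5, 5→2, 1→6, 5→2, 0→7, 5→2, 4→3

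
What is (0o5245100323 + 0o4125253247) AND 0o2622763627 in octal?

0o222343422

Add column by column in base 8, right to left:
  3+7 = 2 carry 1
  2+4+1 = 7
  3+2 = 5
  0+3 = 3
  0+5 = 5
  1+2 = 3
  5+5 = 2 carry 1
  4+2+1 = 7
  2+1 = 3
  5+4 = 1 carry 1
  final carry 1
Sum = 0o11372353572; now AND with 0o2622763627:
  1&0=0, 1&2=0, 3&6=2, 7&2=2, 2&2=2, 3&7=3, 5&6=4, 3&3=3, 5&6=4, 7&2=2, 2&7=2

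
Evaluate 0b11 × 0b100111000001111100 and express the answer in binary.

Multiply each base-2 digit by 3, carrying:
  0×3 = 0 → write 0
  0×3 = 0 → write 0
  1×3 = 3 → write 1 carry 1
  1×3+1 = 4 → write 0 carry 2
  1×3+2 = 5 → write 1 carry 2
  1×3+2 = 5 → write 1 carry 2
  1×3+2 = 5 → write 1 carry 2
  0×3+2 = 2 → write 0 carry 1
  0×3+1 = 1 → write 1
  0×3 = 0 → write 0
  0×3 = 0 → write 0
  0×3 = 0 → write 0
  1×3 = 3 → write 1 carry 1
  1×3+1 = 4 → write 0 carry 2
  1×3+2 = 5 → write 1 carry 2
  0×3+2 = 2 → write 0 carry 1
  0×3+1 = 1 → write 1
  1×3 = 3 → write 1 carry 1
  remaining carry: 1

0b1110101000101110100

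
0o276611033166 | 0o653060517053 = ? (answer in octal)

0o677671537177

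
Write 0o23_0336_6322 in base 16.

0x130DECD2

Each octal digit is 3 bits: 2=010 3=011 0=000 3=011 3=011 6=110 6=110 3=011 2=010 2=010.
Group the bits into nibbles: 0001 0011 0000 1101 1110 1100 1101 0010 → 130DECD2.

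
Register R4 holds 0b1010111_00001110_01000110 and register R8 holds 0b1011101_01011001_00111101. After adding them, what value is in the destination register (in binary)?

0b101101000110011110000011

Add column by column in base 2, right to left:
  0+1 = 1
  1+0 = 1
  1+1 = 0 carry 1
  0+1+1 = 0 carry 1
  0+1+1 = 0 carry 1
  0+1+1 = 0 carry 1
  1+0+1 = 0 carry 1
  0+0+1 = 1
  0+1 = 1
  1+0 = 1
  1+0 = 1
  1+1 = 0 carry 1
  0+1+1 = 0 carry 1
  0+0+1 = 1
  0+1 = 1
  0+0 = 0
  1+1 = 0 carry 1
  1+0+1 = 0 carry 1
  1+1+1 = 1 carry 1
  0+1+1 = 0 carry 1
  1+1+1 = 1 carry 1
  0+0+1 = 1
  1+1 = 0 carry 1
  final carry 1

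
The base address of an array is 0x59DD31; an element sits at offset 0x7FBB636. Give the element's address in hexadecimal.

0x8559367

Add column by column in base 16, right to left:
  1+6 = 7
  3+3 = 6
  D+6 = 3 carry 1
  D+B+1 = 9 carry 1
  9+B+1 = 5 carry 1
  5+F+1 = 5 carry 1
  0+7+1 = 8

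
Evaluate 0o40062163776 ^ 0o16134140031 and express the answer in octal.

0o56156023747

XOR each oct digit independently (no carries):
  4^1=5, 0^6=6, 0^1=1, 6^3=5, 2^4=6, 1^1=0, 6^4=2, 3^0=3, 7^0=7, 7^3=4, 6^1=7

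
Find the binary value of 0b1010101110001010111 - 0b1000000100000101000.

0b10101010000101111

Subtract column by column in base 2:
  1-0 → 1
  1-0 → 1
  1-0 → 1
  0-1 → 1 (borrow)
  1-0-1 → 0
  0-1 → 1 (borrow)
  1-0-1 → 0
  0-0 → 0
  0-0 → 0
  0-0 → 0
  1-0 → 1
  1-1 → 0
  1-0 → 1
  0-0 → 0
  1-0 → 1
  0-0 → 0
  1-0 → 1
  0-0 → 0
  1-1 → 0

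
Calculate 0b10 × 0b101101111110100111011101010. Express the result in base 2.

Multiply each base-2 digit by 2, carrying:
  0×2 = 0 → write 0
  1×2 = 2 → write 0 carry 1
  0×2+1 = 1 → write 1
  1×2 = 2 → write 0 carry 1
  0×2+1 = 1 → write 1
  1×2 = 2 → write 0 carry 1
  1×2+1 = 3 → write 1 carry 1
  1×2+1 = 3 → write 1 carry 1
  0×2+1 = 1 → write 1
  1×2 = 2 → write 0 carry 1
  1×2+1 = 3 → write 1 carry 1
  1×2+1 = 3 → write 1 carry 1
  0×2+1 = 1 → write 1
  0×2 = 0 → write 0
  1×2 = 2 → write 0 carry 1
  0×2+1 = 1 → write 1
  1×2 = 2 → write 0 carry 1
  1×2+1 = 3 → write 1 carry 1
  1×2+1 = 3 → write 1 carry 1
  1×2+1 = 3 → write 1 carry 1
  1×2+1 = 3 → write 1 carry 1
  1×2+1 = 3 → write 1 carry 1
  0×2+1 = 1 → write 1
  1×2 = 2 → write 0 carry 1
  1×2+1 = 3 → write 1 carry 1
  0×2+1 = 1 → write 1
  1×2 = 2 → write 0 carry 1
  remaining carry: 1

0b1011011111101001110111010100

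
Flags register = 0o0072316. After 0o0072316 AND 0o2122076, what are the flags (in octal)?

0o0022016

AND each oct digit independently (no carries):
  0&2=0, 0&1=0, 7&2=2, 2&2=2, 3&0=0, 1&7=1, 6&6=6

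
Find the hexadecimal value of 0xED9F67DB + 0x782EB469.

Add column by column in base 16, right to left:
  B+9 = 4 carry 1
  D+6+1 = 4 carry 1
  7+4+1 = C
  6+B = 1 carry 1
  F+E+1 = E carry 1
  9+2+1 = C
  D+8 = 5 carry 1
  E+7+1 = 6 carry 1
  final carry 1

0x165CE1C44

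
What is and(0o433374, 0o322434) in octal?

AND each oct digit independently (no carries):
  4&3=0, 3&2=2, 3&2=2, 3&4=0, 7&3=3, 4&4=4

0o022034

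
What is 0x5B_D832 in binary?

0b10110111101100000110010

Expand each hex digit to 4 bits: 5=0101 B=1011 D=1101 8=1000 3=0011 2=0010.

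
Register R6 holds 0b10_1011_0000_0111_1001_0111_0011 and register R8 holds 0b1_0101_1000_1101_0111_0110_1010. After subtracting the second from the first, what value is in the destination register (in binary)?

Subtract column by column in base 2:
  1-0 → 1
  1-1 → 0
  0-0 → 0
  0-1 → 1 (borrow)
  1-0-1 → 0
  1-1 → 0
  1-1 → 0
  0-0 → 0
  1-1 → 0
  0-1 → 1 (borrow)
  0-1-1 → 0 (borrow)
  1-0-1 → 0
  1-1 → 0
  1-0 → 1
  1-1 → 0
  0-1 → 1 (borrow)
  0-0-1 → 1 (borrow)
  0-0-1 → 1 (borrow)
  0-0-1 → 1 (borrow)
  0-1-1 → 0 (borrow)
  1-1-1 → 1 (borrow)
  1-0-1 → 0
  0-1 → 1 (borrow)
  1-0-1 → 0
  0-1 → 1 (borrow)
  1-0-1 → 0

0b1010101111010001000001001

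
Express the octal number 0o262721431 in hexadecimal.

0x2cba319

Each octal digit is 3 bits: 2=010 6=110 2=010 7=111 2=010 1=001 4=100 3=011 1=001.
Group the bits into nibbles: 0010 1100 1011 1010 0011 0001 1001 → 2cba319.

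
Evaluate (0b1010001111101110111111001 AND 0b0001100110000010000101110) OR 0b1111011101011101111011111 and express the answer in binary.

0b1010001111101110111111001 AND 0b0001100110000010000101110 = 0b0000000110000010000101000.
Then OR with 0b1111011101011101111011111.

0b1111011111011111111111111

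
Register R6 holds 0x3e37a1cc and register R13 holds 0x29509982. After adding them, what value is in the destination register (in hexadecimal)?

0x67883b4e

Add column by column in base 16, right to left:
  c+2 = e
  c+8 = 4 carry 1
  1+9+1 = b
  a+9 = 3 carry 1
  7+0+1 = 8
  3+5 = 8
  e+9 = 7 carry 1
  3+2+1 = 6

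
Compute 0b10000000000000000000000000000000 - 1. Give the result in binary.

The trailing 31 digits are 0, so subtracting 1 borrows through: they become 1 and the next digit up decrements.

0b1111111111111111111111111111111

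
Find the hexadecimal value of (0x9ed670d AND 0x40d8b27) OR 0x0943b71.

0x9d3b75

0x9ed670d AND 0x40d8b27 = 0x00d0305.
Then OR with 0x0943b71.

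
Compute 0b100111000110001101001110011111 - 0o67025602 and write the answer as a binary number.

0o67025602 = 0b110111000010101110000010 in binary.
Subtract column by column in base 2:
  1-0 → 1
  1-1 → 0
  1-0 → 1
  1-0 → 1
  1-0 → 1
  0-0 → 0
  0-0 → 0
  1-1 → 0
  1-1 → 0
  1-1 → 0
  0-0 → 0
  0-1 → 1 (borrow)
  1-0-1 → 0
  0-1 → 1 (borrow)
  1-0-1 → 0
  1-0 → 1
  0-0 → 0
  0-0 → 0
  0-1 → 1 (borrow)
  1-1-1 → 1 (borrow)
  1-1-1 → 1 (borrow)
  0-0-1 → 1 (borrow)
  0-1-1 → 0 (borrow)
  0-1-1 → 0 (borrow)
  1-0-1 → 0
  1-0 → 1
  1-0 → 1
  0-0 → 0
  0-0 → 0
  1-0 → 1

0b100110001111001010100000011101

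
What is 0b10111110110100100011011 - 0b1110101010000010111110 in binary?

Subtract column by column in base 2:
  1-0 → 1
  1-1 → 0
  0-1 → 1 (borrow)
  1-1-1 → 1 (borrow)
  1-1-1 → 1 (borrow)
  0-1-1 → 0 (borrow)
  0-0-1 → 1 (borrow)
  0-1-1 → 0 (borrow)
  1-0-1 → 0
  0-0 → 0
  0-0 → 0
  1-0 → 1
  0-0 → 0
  1-1 → 0
  1-0 → 1
  0-1 → 1 (borrow)
  1-0-1 → 0
  1-1 → 0
  1-0 → 1
  1-1 → 0
  1-1 → 0
  0-1 → 1 (borrow)
  1-0-1 → 0

0b1001001100100001011101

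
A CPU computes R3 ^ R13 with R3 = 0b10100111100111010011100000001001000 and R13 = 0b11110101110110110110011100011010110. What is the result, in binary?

XOR bit by bit (1 where the bits differ):
  10100111100111010011100000001001000
^ 11110101110110110110011100011010110
= 01010010010001100101111100010011110

0b01010010010001100101111100010011110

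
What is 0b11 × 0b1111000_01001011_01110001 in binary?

0b1011010001110001001010011

Multiply each base-2 digit by 3, carrying:
  1×3 = 3 → write 1 carry 1
  0×3+1 = 1 → write 1
  0×3 = 0 → write 0
  0×3 = 0 → write 0
  1×3 = 3 → write 1 carry 1
  1×3+1 = 4 → write 0 carry 2
  1×3+2 = 5 → write 1 carry 2
  0×3+2 = 2 → write 0 carry 1
  1×3+1 = 4 → write 0 carry 2
  1×3+2 = 5 → write 1 carry 2
  0×3+2 = 2 → write 0 carry 1
  1×3+1 = 4 → write 0 carry 2
  0×3+2 = 2 → write 0 carry 1
  0×3+1 = 1 → write 1
  1×3 = 3 → write 1 carry 1
  0×3+1 = 1 → write 1
  0×3 = 0 → write 0
  0×3 = 0 → write 0
  0×3 = 0 → write 0
  1×3 = 3 → write 1 carry 1
  1×3+1 = 4 → write 0 carry 2
  1×3+2 = 5 → write 1 carry 2
  1×3+2 = 5 → write 1 carry 2
  remaining carry: 10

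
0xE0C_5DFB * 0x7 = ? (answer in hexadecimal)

0x625691DD

Multiply each base-16 digit by 7, carrying:
  B×7 = 77 → write D carry 4
  F×7+4 = 109 → write D carry 6
  D×7+6 = 97 → write 1 carry 6
  5×7+6 = 41 → write 9 carry 2
  C×7+2 = 86 → write 6 carry 5
  0×7+5 = 5 → write 5
  E×7 = 98 → write 2 carry 6
  remaining carry: 6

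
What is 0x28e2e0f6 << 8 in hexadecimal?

0x28e2e0f600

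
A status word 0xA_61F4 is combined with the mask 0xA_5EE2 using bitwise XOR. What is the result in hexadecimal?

0x03F16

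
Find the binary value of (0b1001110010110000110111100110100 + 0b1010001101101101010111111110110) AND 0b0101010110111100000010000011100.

Add column by column in base 2, right to left:
  0+0 = 0
  0+1 = 1
  1+1 = 0 carry 1
  0+0+1 = 1
  1+1 = 0 carry 1
  1+1+1 = 1 carry 1
  0+1+1 = 0 carry 1
  0+1+1 = 0 carry 1
  1+1+1 = 1 carry 1
  1+1+1 = 1 carry 1
  1+1+1 = 1 carry 1
  1+1+1 = 1 carry 1
  0+0+1 = 1
  1+1 = 0 carry 1
  1+0+1 = 0 carry 1
  0+1+1 = 0 carry 1
  0+0+1 = 1
  0+1 = 1
  0+1 = 1
  1+0 = 1
  1+1 = 0 carry 1
  0+1+1 = 0 carry 1
  1+0+1 = 0 carry 1
  0+1+1 = 0 carry 1
  0+1+1 = 0 carry 1
  1+0+1 = 0 carry 1
  1+0+1 = 0 carry 1
  1+0+1 = 0 carry 1
  0+1+1 = 0 carry 1
  0+0+1 = 1
  1+1 = 0 carry 1
  final carry 1
Sum = 0b10100000000011110001111100101010; now AND with 0b0101010110111100000010000011100:
  10100000000011110001111100101010
& 00101010110111100000010000011100
= 00100000000011100000010000001000

0b100000000011100000010000001000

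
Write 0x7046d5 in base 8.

0o34043325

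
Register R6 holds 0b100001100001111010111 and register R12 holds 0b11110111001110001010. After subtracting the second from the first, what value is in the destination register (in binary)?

Subtract column by column in base 2:
  1-0 → 1
  1-1 → 0
  1-0 → 1
  0-1 → 1 (borrow)
  1-0-1 → 0
  0-0 → 0
  1-0 → 1
  1-1 → 0
  1-1 → 0
  1-1 → 0
  0-0 → 0
  0-0 → 0
  0-1 → 1 (borrow)
  0-1-1 → 0 (borrow)
  1-1-1 → 1 (borrow)
  1-0-1 → 0
  0-1 → 1 (borrow)
  0-1-1 → 0 (borrow)
  0-1-1 → 0 (borrow)
  0-1-1 → 0 (borrow)
  1-0-1 → 0

0b10101000001001101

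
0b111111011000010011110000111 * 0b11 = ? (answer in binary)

0b10111110001000111011010010101

Multiply each base-2 digit by 3, carrying:
  1×3 = 3 → write 1 carry 1
  1×3+1 = 4 → write 0 carry 2
  1×3+2 = 5 → write 1 carry 2
  0×3+2 = 2 → write 0 carry 1
  0×3+1 = 1 → write 1
  0×3 = 0 → write 0
  0×3 = 0 → write 0
  1×3 = 3 → write 1 carry 1
  1×3+1 = 4 → write 0 carry 2
  1×3+2 = 5 → write 1 carry 2
  1×3+2 = 5 → write 1 carry 2
  0×3+2 = 2 → write 0 carry 1
  0×3+1 = 1 → write 1
  1×3 = 3 → write 1 carry 1
  0×3+1 = 1 → write 1
  0×3 = 0 → write 0
  0×3 = 0 → write 0
  0×3 = 0 → write 0
  1×3 = 3 → write 1 carry 1
  1×3+1 = 4 → write 0 carry 2
  0×3+2 = 2 → write 0 carry 1
  1×3+1 = 4 → write 0 carry 2
  1×3+2 = 5 → write 1 carry 2
  1×3+2 = 5 → write 1 carry 2
  1×3+2 = 5 → write 1 carry 2
  1×3+2 = 5 → write 1 carry 2
  1×3+2 = 5 → write 1 carry 2
  remaining carry: 10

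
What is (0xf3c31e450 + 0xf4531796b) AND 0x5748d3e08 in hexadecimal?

Add column by column in base 16, right to left:
  0+b = b
  5+6 = b
  4+9 = d
  e+7 = 5 carry 1
  1+1+1 = 3
  3+3 = 6
  c+5 = 1 carry 1
  3+4+1 = 8
  f+f = e carry 1
  final carry 1
Sum = 0x1e81635dbb; now AND with 0x5748d3e08:
  1&0=0, e&5=4, 8&7=0, 1&4=0, 6&8=0, 3&d=1, 5&3=1, d&e=c, b&0=0, b&8=8

0x400011c08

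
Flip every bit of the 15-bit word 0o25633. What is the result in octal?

0o52144

Each oct digit d becomes 7−d:
  2→5, 5→2, 6→1, 3→4, 3→4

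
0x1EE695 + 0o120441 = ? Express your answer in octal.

0o7703666

0x1EE695 = 0o7563225 in octal.
Add column by column in base 8, right to left:
  5+1 = 6
  2+4 = 6
  2+4 = 6
  3+0 = 3
  6+2 = 0 carry 1
  5+1+1 = 7
  7+0 = 7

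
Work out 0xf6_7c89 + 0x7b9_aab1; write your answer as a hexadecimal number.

Add column by column in base 16, right to left:
  9+1 = a
  8+b = 3 carry 1
  c+a+1 = 7 carry 1
  7+a+1 = 2 carry 1
  6+9+1 = 0 carry 1
  f+b+1 = b carry 1
  0+7+1 = 8

0x8b0273a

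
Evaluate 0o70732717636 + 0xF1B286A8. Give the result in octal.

0o127107423106

0xF1B286A8 = 0o36154503250 in octal.
Add column by column in base 8, right to left:
  6+0 = 6
  3+5 = 0 carry 1
  6+2+1 = 1 carry 1
  7+3+1 = 3 carry 1
  1+0+1 = 2
  7+5 = 4 carry 1
  2+4+1 = 7
  3+5 = 0 carry 1
  7+1+1 = 1 carry 1
  0+6+1 = 7
  7+3 = 2 carry 1
  final carry 1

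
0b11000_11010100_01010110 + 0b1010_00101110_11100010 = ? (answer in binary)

0b1000110000001100111000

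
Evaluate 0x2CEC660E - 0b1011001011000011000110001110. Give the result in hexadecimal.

0x21C03480

0b1011001011000011000110001110 = 0xB2C318E in hexadecimal.
Subtract column by column in base 16:
  E-E → 0
  0-8 → 8 (borrow)
  6-1-1 → 4
  6-3 → 3
  C-C → 0
  E-2 → C
  C-B → 1
  2-0 → 2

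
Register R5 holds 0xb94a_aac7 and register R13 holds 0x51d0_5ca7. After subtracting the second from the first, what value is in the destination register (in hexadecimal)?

0x677a4e20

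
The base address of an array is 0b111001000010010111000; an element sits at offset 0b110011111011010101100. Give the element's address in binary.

Add column by column in base 2, right to left:
  0+0 = 0
  0+0 = 0
  0+1 = 1
  1+1 = 0 carry 1
  1+0+1 = 0 carry 1
  1+1+1 = 1 carry 1
  0+0+1 = 1
  1+1 = 0 carry 1
  0+0+1 = 1
  0+1 = 1
  1+1 = 0 carry 1
  0+0+1 = 1
  0+1 = 1
  0+1 = 1
  0+1 = 1
  1+1 = 0 carry 1
  0+1+1 = 0 carry 1
  0+0+1 = 1
  1+0 = 1
  1+1 = 0 carry 1
  1+1+1 = 1 carry 1
  final carry 1

0b1101100111101101100100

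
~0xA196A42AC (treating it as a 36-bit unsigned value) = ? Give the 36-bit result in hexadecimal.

Each hex digit d becomes F−d:
  A→5, 1→E, 9→6, 6→9, A→5, 4→B, 2→D, A→5, C→3

0x5E695BD53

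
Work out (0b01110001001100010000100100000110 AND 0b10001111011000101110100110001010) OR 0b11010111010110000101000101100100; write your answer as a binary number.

0b11010111011110000101100101100110

0b01110001001100010000100100000110 AND 0b10001111011000101110100110001010 = 0b00000001001000000000100100000010.
Then OR with 0b11010111010110000101000101100100.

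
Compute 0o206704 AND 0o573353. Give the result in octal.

0o002300

AND each oct digit independently (no carries):
  2&5=0, 0&7=0, 6&3=2, 7&3=3, 0&5=0, 4&3=0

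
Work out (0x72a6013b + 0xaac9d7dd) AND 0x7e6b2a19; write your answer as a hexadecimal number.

0x1c6b0818

Add column by column in base 16, right to left:
  b+d = 8 carry 1
  3+d+1 = 1 carry 1
  1+7+1 = 9
  0+d = d
  6+9 = f
  a+c = 6 carry 1
  2+a+1 = d
  7+a = 1 carry 1
  final carry 1
Sum = 0x11d6fd918; now AND with 0x7e6b2a19:
  1&0=0, 1&7=1, d&e=c, 6&6=6, f&b=b, d&2=0, 9&a=8, 1&1=1, 8&9=8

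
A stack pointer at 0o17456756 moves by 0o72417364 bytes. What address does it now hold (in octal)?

Add column by column in base 8, right to left:
  6+4 = 2 carry 1
  5+6+1 = 4 carry 1
  7+3+1 = 3 carry 1
  6+7+1 = 6 carry 1
  5+1+1 = 7
  4+4 = 0 carry 1
  7+2+1 = 2 carry 1
  1+7+1 = 1 carry 1
  final carry 1

0o112076342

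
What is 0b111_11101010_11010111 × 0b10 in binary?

0b11111101010110101110

Multiply each base-2 digit by 2, carrying:
  1×2 = 2 → write 0 carry 1
  1×2+1 = 3 → write 1 carry 1
  1×2+1 = 3 → write 1 carry 1
  0×2+1 = 1 → write 1
  1×2 = 2 → write 0 carry 1
  0×2+1 = 1 → write 1
  1×2 = 2 → write 0 carry 1
  1×2+1 = 3 → write 1 carry 1
  0×2+1 = 1 → write 1
  1×2 = 2 → write 0 carry 1
  0×2+1 = 1 → write 1
  1×2 = 2 → write 0 carry 1
  0×2+1 = 1 → write 1
  1×2 = 2 → write 0 carry 1
  1×2+1 = 3 → write 1 carry 1
  1×2+1 = 3 → write 1 carry 1
  1×2+1 = 3 → write 1 carry 1
  1×2+1 = 3 → write 1 carry 1
  1×2+1 = 3 → write 1 carry 1
  remaining carry: 1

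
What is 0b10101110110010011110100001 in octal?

0o256623641

Group the bits in threes: 010 101 110 110 010 011 110 100 001 → 256623641.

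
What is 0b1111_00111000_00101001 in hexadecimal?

Group the bits into nibbles: 1111 0011 1000 0010 1001 → F3829.

0xF3829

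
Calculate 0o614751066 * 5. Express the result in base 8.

0o3700615416

Multiply each base-8 digit by 5, carrying:
  6×5 = 30 → write 6 carry 3
  6×5+3 = 33 → write 1 carry 4
  0×5+4 = 4 → write 4
  1×5 = 5 → write 5
  5×5 = 25 → write 1 carry 3
  7×5+3 = 38 → write 6 carry 4
  4×5+4 = 24 → write 0 carry 3
  1×5+3 = 8 → write 0 carry 1
  6×5+1 = 31 → write 7 carry 3
  remaining carry: 3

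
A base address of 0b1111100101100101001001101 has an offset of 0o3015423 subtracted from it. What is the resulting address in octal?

0o171527472

0b1111100101100101001001101 = 0o174545115 in octal.
Subtract column by column in base 8:
  5-3 → 2
  1-2 → 7 (borrow)
  1-4-1 → 4 (borrow)
  5-5-1 → 7 (borrow)
  4-1-1 → 2
  5-0 → 5
  4-3 → 1
  7-0 → 7
  1-0 → 1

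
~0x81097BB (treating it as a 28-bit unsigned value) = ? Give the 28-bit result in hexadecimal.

0x7EF6844

Each hex digit d becomes F−d:
  8→7, 1→E, 0→F, 9→6, 7→8, B→4, B→4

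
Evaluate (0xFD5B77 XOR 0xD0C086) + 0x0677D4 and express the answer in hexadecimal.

0x3413C5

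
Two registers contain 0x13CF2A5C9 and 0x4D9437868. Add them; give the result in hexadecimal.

Add column by column in base 16, right to left:
  9+8 = 1 carry 1
  C+6+1 = 3 carry 1
  5+8+1 = E
  A+7 = 1 carry 1
  2+3+1 = 6
  F+4 = 3 carry 1
  C+9+1 = 6 carry 1
  3+D+1 = 1 carry 1
  1+4+1 = 6

0x616361E31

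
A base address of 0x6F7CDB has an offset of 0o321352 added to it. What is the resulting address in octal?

0o34217705

0x6F7CDB = 0o33676333 in octal.
Add column by column in base 8, right to left:
  3+2 = 5
  3+5 = 0 carry 1
  3+3+1 = 7
  6+1 = 7
  7+2 = 1 carry 1
  6+3+1 = 2 carry 1
  3+0+1 = 4
  3+0 = 3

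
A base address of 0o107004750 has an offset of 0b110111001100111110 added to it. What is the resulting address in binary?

0o107004750 = 0b1000111000000100111101000 in binary.
Add column by column in base 2, right to left:
  0+0 = 0
  0+1 = 1
  0+1 = 1
  1+1 = 0 carry 1
  0+1+1 = 0 carry 1
  1+1+1 = 1 carry 1
  1+0+1 = 0 carry 1
  1+0+1 = 0 carry 1
  1+1+1 = 1 carry 1
  0+1+1 = 0 carry 1
  0+0+1 = 1
  1+0 = 1
  0+1 = 1
  0+1 = 1
  0+1 = 1
  0+0 = 0
  0+1 = 1
  0+1 = 1
  1+0 = 1
  1+0 = 1
  1+0 = 1
  0+0 = 0
  0+0 = 0
  0+0 = 0
  1+0 = 1

0b1000111110111110100100110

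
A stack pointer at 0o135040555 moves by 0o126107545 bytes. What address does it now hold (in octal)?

0o263150322

Add column by column in base 8, right to left:
  5+5 = 2 carry 1
  5+4+1 = 2 carry 1
  5+5+1 = 3 carry 1
  0+7+1 = 0 carry 1
  4+0+1 = 5
  0+1 = 1
  5+6 = 3 carry 1
  3+2+1 = 6
  1+1 = 2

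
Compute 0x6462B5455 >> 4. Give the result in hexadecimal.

Shifting right by 4 bits = 1 hex digit: drop the last 1.

0x6462B545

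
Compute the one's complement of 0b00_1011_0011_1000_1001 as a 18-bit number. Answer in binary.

Invert each bit: 001011001110001001 → 110100110001110110.

0b110100110001110110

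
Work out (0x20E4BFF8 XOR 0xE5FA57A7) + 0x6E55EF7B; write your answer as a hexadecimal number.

0x13374D7DA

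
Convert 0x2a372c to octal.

Expand each hex digit to 4 bits: 2=0010 a=1010 3=0011 7=0111 2=0010 c=1100.
Group the bits in threes: 001 010 100 011 011 100 101 100 → 12433454.

0o12433454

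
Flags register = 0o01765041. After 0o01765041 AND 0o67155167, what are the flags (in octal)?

AND each oct digit independently (no carries):
  0&6=0, 1&7=1, 7&1=1, 6&5=4, 5&5=5, 0&1=0, 4&6=4, 1&7=1

0o01145041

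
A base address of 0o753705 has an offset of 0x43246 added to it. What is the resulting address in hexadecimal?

0o753705 = 0x3d7c5 in hexadecimal.
Add column by column in base 16, right to left:
  5+6 = b
  c+4 = 0 carry 1
  7+2+1 = a
  d+3 = 0 carry 1
  3+4+1 = 8

0x80a0b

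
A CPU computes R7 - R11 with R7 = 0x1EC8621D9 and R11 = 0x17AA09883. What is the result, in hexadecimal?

Subtract column by column in base 16:
  9-3 → 6
  D-8 → 5
  1-8 → 9 (borrow)
  2-9-1 → 8 (borrow)
  6-0-1 → 5
  8-A → E (borrow)
  C-A-1 → 1
  E-7 → 7
  1-1 → 0

0x71E58956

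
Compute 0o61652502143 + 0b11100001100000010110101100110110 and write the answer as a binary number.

0o61652502143 = 0b110001110101010101000010001100011 in binary.
Add column by column in base 2, right to left:
  1+0 = 1
  1+1 = 0 carry 1
  0+1+1 = 0 carry 1
  0+0+1 = 1
  0+1 = 1
  1+1 = 0 carry 1
  1+0+1 = 0 carry 1
  0+0+1 = 1
  0+1 = 1
  0+1 = 1
  1+0 = 1
  0+1 = 1
  0+0 = 0
  0+1 = 1
  0+1 = 1
  1+0 = 1
  0+1 = 1
  1+0 = 1
  0+0 = 0
  1+0 = 1
  0+0 = 0
  1+0 = 1
  0+0 = 0
  1+1 = 0 carry 1
  0+1+1 = 0 carry 1
  1+0+1 = 0 carry 1
  1+0+1 = 0 carry 1
  1+0+1 = 0 carry 1
  0+0+1 = 1
  0+1 = 1
  0+1 = 1
  1+1 = 0 carry 1
  1+0+1 = 0 carry 1
  final carry 1

0b1001110000001010111110111110011001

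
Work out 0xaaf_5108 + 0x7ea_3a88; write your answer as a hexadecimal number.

0x12998b90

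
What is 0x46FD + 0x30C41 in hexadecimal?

Add column by column in base 16, right to left:
  D+1 = E
  F+4 = 3 carry 1
  6+C+1 = 3 carry 1
  4+0+1 = 5
  0+3 = 3

0x3533E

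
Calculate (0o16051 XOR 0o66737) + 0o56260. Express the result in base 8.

First 0o16051 XOR 0o66737 = 0o70766.
Add column by column in base 8, right to left:
  6+0 = 6
  6+6 = 4 carry 1
  7+2+1 = 2 carry 1
  0+6+1 = 7
  7+5 = 4 carry 1
  final carry 1

0o147246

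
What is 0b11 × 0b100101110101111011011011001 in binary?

Multiply each base-2 digit by 3, carrying:
  1×3 = 3 → write 1 carry 1
  0×3+1 = 1 → write 1
  0×3 = 0 → write 0
  1×3 = 3 → write 1 carry 1
  1×3+1 = 4 → write 0 carry 2
  0×3+2 = 2 → write 0 carry 1
  1×3+1 = 4 → write 0 carry 2
  1×3+2 = 5 → write 1 carry 2
  0×3+2 = 2 → write 0 carry 1
  1×3+1 = 4 → write 0 carry 2
  1×3+2 = 5 → write 1 carry 2
  0×3+2 = 2 → write 0 carry 1
  1×3+1 = 4 → write 0 carry 2
  1×3+2 = 5 → write 1 carry 2
  1×3+2 = 5 → write 1 carry 2
  1×3+2 = 5 → write 1 carry 2
  0×3+2 = 2 → write 0 carry 1
  1×3+1 = 4 → write 0 carry 2
  0×3+2 = 2 → write 0 carry 1
  1×3+1 = 4 → write 0 carry 2
  1×3+2 = 5 → write 1 carry 2
  1×3+2 = 5 → write 1 carry 2
  0×3+2 = 2 → write 0 carry 1
  1×3+1 = 4 → write 0 carry 2
  0×3+2 = 2 → write 0 carry 1
  0×3+1 = 1 → write 1
  1×3 = 3 → write 1 carry 1
  remaining carry: 1

0b1110001100001110010010001011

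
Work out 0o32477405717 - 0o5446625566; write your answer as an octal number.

0o25030560131

Subtract column by column in base 8:
  7-6 → 1
  1-6 → 3 (borrow)
  7-5-1 → 1
  5-5 → 0
  0-2 → 6 (borrow)
  4-6-1 → 5 (borrow)
  7-6-1 → 0
  7-4 → 3
  4-4 → 0
  2-5 → 5 (borrow)
  3-0-1 → 2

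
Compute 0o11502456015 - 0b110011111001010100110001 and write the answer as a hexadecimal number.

0x4C3AC6DC

0o11502456015 = 0x4D0A5C0D in hexadecimal.
0b110011111001010100110001 = 0xCF9531 in hexadecimal.
Subtract column by column in base 16:
  D-1 → C
  0-3 → D (borrow)
  C-5-1 → 6
  5-9 → C (borrow)
  A-F-1 → A (borrow)
  0-C-1 → 3 (borrow)
  D-0-1 → C
  4-0 → 4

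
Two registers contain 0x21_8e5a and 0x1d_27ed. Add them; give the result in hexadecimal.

0x3eb647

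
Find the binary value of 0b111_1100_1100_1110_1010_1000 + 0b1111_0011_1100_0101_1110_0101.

Add column by column in base 2, right to left:
  0+1 = 1
  0+0 = 0
  0+1 = 1
  1+0 = 1
  0+0 = 0
  1+1 = 0 carry 1
  0+1+1 = 0 carry 1
  1+1+1 = 1 carry 1
  0+1+1 = 0 carry 1
  1+0+1 = 0 carry 1
  1+1+1 = 1 carry 1
  1+0+1 = 0 carry 1
  0+0+1 = 1
  0+0 = 0
  1+1 = 0 carry 1
  1+1+1 = 1 carry 1
  0+1+1 = 0 carry 1
  0+1+1 = 0 carry 1
  1+0+1 = 0 carry 1
  1+0+1 = 0 carry 1
  1+1+1 = 1 carry 1
  1+1+1 = 1 carry 1
  1+1+1 = 1 carry 1
  0+1+1 = 0 carry 1
  final carry 1

0b1011100001001010010001101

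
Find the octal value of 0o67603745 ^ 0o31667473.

0o56064336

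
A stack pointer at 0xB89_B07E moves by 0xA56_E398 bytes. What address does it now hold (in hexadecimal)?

0x15E09416

Add column by column in base 16, right to left:
  E+8 = 6 carry 1
  7+9+1 = 1 carry 1
  0+3+1 = 4
  B+E = 9 carry 1
  9+6+1 = 0 carry 1
  8+5+1 = E
  B+A = 5 carry 1
  final carry 1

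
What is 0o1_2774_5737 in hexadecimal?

0x15FCBDF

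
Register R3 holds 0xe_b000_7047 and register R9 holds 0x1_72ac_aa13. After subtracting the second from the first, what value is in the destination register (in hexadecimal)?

0xd3d53c634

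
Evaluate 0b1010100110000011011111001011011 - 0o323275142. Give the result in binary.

0b1010001011101000100001111111001

0o323275142 = 0b11010011010111101001100010 in binary.
Subtract column by column in base 2:
  1-0 → 1
  1-1 → 0
  0-0 → 0
  1-0 → 1
  1-0 → 1
  0-1 → 1 (borrow)
  1-1-1 → 1 (borrow)
  0-0-1 → 1 (borrow)
  0-0-1 → 1 (borrow)
  1-1-1 → 1 (borrow)
  1-0-1 → 0
  1-1 → 0
  1-1 → 0
  1-1 → 0
  0-1 → 1 (borrow)
  1-0-1 → 0
  1-1 → 0
  0-0 → 0
  0-1 → 1 (borrow)
  0-1-1 → 0 (borrow)
  0-0-1 → 1 (borrow)
  0-0-1 → 1 (borrow)
  1-1-1 → 1 (borrow)
  1-0-1 → 0
  0-1 → 1 (borrow)
  0-1-1 → 0 (borrow)
  1-0-1 → 0
  0-0 → 0
  1-0 → 1
  0-0 → 0
  1-0 → 1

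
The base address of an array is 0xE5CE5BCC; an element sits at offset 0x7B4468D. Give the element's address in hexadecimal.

Add column by column in base 16, right to left:
  C+D = 9 carry 1
  C+8+1 = 5 carry 1
  B+6+1 = 2 carry 1
  5+4+1 = A
  E+4 = 2 carry 1
  C+B+1 = 8 carry 1
  5+7+1 = D
  E+0 = E

0xED82A259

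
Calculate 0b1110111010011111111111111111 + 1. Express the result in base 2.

0b1110111010100000000000000000

The trailing 17 digits are 1 (max in base 2), so adding 1 cascades: they roll to 0 and the next digit up increments.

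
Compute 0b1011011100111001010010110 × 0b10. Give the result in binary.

0b10110111001110010100101100

Multiply each base-2 digit by 2, carrying:
  0×2 = 0 → write 0
  1×2 = 2 → write 0 carry 1
  1×2+1 = 3 → write 1 carry 1
  0×2+1 = 1 → write 1
  1×2 = 2 → write 0 carry 1
  0×2+1 = 1 → write 1
  0×2 = 0 → write 0
  1×2 = 2 → write 0 carry 1
  0×2+1 = 1 → write 1
  1×2 = 2 → write 0 carry 1
  0×2+1 = 1 → write 1
  0×2 = 0 → write 0
  1×2 = 2 → write 0 carry 1
  1×2+1 = 3 → write 1 carry 1
  1×2+1 = 3 → write 1 carry 1
  0×2+1 = 1 → write 1
  0×2 = 0 → write 0
  1×2 = 2 → write 0 carry 1
  1×2+1 = 3 → write 1 carry 1
  1×2+1 = 3 → write 1 carry 1
  0×2+1 = 1 → write 1
  1×2 = 2 → write 0 carry 1
  1×2+1 = 3 → write 1 carry 1
  0×2+1 = 1 → write 1
  1×2 = 2 → write 0 carry 1
  remaining carry: 1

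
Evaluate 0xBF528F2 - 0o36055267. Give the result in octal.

0xBF528F2 = 0o1375224362 in octal.
Subtract column by column in base 8:
  2-7 → 3 (borrow)
  6-6-1 → 7 (borrow)
  3-2-1 → 0
  4-5 → 7 (borrow)
  2-5-1 → 4 (borrow)
  2-0-1 → 1
  5-6 → 7 (borrow)
  7-3-1 → 3
  3-0 → 3
  1-0 → 1

0o1337147073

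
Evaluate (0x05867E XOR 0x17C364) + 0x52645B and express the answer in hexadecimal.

First 0x05867E XOR 0x17C364 = 0x12451A.
Add column by column in base 16, right to left:
  A+B = 5 carry 1
  1+5+1 = 7
  5+4 = 9
  4+6 = A
  2+2 = 4
  1+5 = 6

0x64A975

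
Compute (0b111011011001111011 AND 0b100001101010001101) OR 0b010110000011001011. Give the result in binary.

0b110111001011001011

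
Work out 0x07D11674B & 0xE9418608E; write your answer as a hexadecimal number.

AND each hex digit independently (no carries):
  0&E=0, 7&9=1, D&4=4, 1&1=1, 1&8=0, 6&6=6, 7&0=0, 4&8=0, B&E=A

0x01410600A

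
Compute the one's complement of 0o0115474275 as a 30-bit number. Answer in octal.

Each oct digit d becomes 7−d:
  0→7, 1→6, 1→6, 5→2, 4→3, 7→0, 4→3, 2→5, 7→0, 5→2

0o7662303502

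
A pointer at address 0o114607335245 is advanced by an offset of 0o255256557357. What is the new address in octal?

0o372066114624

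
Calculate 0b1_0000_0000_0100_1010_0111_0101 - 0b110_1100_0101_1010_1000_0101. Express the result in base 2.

0b100100111110111111110000

Subtract column by column in base 2:
  1-1 → 0
  0-0 → 0
  1-1 → 0
  0-0 → 0
  1-0 → 1
  1-0 → 1
  1-0 → 1
  0-1 → 1 (borrow)
  0-0-1 → 1 (borrow)
  1-1-1 → 1 (borrow)
  0-0-1 → 1 (borrow)
  1-1-1 → 1 (borrow)
  0-1-1 → 0 (borrow)
  0-0-1 → 1 (borrow)
  1-1-1 → 1 (borrow)
  0-0-1 → 1 (borrow)
  0-0-1 → 1 (borrow)
  0-0-1 → 1 (borrow)
  0-1-1 → 0 (borrow)
  0-1-1 → 0 (borrow)
  0-0-1 → 1 (borrow)
  0-1-1 → 0 (borrow)
  0-1-1 → 0 (borrow)
  0-0-1 → 1 (borrow)
  1-0-1 → 0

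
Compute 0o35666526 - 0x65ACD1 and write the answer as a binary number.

0b100011100000010000101

0o35666526 = 0b11101110110110101010110 in binary.
0x65ACD1 = 0b11001011010110011010001 in binary.
Subtract column by column in base 2:
  0-1 → 1 (borrow)
  1-0-1 → 0
  1-0 → 1
  0-0 → 0
  1-1 → 0
  0-0 → 0
  1-1 → 0
  0-1 → 1 (borrow)
  1-0-1 → 0
  0-0 → 0
  1-1 → 0
  1-1 → 0
  0-0 → 0
  1-1 → 0
  1-0 → 1
  0-1 → 1 (borrow)
  1-1-1 → 1 (borrow)
  1-0-1 → 0
  1-1 → 0
  0-0 → 0
  1-0 → 1
  1-1 → 0
  1-1 → 0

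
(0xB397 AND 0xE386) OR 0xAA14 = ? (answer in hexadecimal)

0xB397 AND 0xE386 = 0xA386.
Then OR with 0xAA14.

0xAB96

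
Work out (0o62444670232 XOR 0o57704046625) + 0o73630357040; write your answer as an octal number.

First 0o62444670232 XOR 0o57704046625 = 0o35340636417.
Add column by column in base 8, right to left:
  7+0 = 7
  1+4 = 5
  4+0 = 4
  6+7 = 5 carry 1
  3+5+1 = 1 carry 1
  6+3+1 = 2 carry 1
  0+0+1 = 1
  4+3 = 7
  3+6 = 1 carry 1
  5+3+1 = 1 carry 1
  3+7+1 = 3 carry 1
  final carry 1

0o131171215457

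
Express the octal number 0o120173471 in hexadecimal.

0x140F739

Each octal digit is 3 bits: 1=001 2=010 0=000 1=001 7=111 3=011 4=100 7=111 1=001.
Group the bits into nibbles: 0001 0100 0000 1111 0111 0011 1001 → 140F739.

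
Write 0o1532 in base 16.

0x35A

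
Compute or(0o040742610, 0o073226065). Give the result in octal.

0o073766675

OR each oct digit independently (no carries):
  0|0=0, 4|7=7, 0|3=3, 7|2=7, 4|2=6, 2|6=6, 6|0=6, 1|6=7, 0|5=5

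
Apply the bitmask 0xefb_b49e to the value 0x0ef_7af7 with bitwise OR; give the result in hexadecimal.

OR each hex digit independently (no carries):
  0|e=e, e|f=f, f|b=f, 7|b=f, a|4=e, f|9=f, 7|e=f

0xefffeff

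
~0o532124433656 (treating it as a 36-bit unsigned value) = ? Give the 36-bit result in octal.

Each oct digit d becomes 7−d:
  5→2, 3→4, 2→5, 1→6, 2→5, 4→3, 4→3, 3→4, 3→4, 6→1, 5→2, 6→1

0o245653344121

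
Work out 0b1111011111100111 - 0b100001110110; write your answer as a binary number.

Subtract column by column in base 2:
  1-0 → 1
  1-1 → 0
  1-1 → 0
  0-0 → 0
  0-1 → 1 (borrow)
  1-1-1 → 1 (borrow)
  1-1-1 → 1 (borrow)
  1-0-1 → 0
  1-0 → 1
  1-0 → 1
  1-0 → 1
  0-1 → 1 (borrow)
  1-0-1 → 0
  1-0 → 1
  1-0 → 1
  1-0 → 1

0b1110111101110001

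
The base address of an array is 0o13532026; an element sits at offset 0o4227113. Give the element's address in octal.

Add column by column in base 8, right to left:
  6+3 = 1 carry 1
  2+1+1 = 4
  0+1 = 1
  2+7 = 1 carry 1
  3+2+1 = 6
  5+2 = 7
  3+4 = 7
  1+0 = 1

0o17761141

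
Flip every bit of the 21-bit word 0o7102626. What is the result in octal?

Each oct digit d becomes 7−d:
  7→0, 1→6, 0→7, 2→5, 6→1, 2→5, 6→1

0o0675151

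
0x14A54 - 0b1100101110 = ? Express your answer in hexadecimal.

0x14726

0b1100101110 = 0x32E in hexadecimal.
Subtract column by column in base 16:
  4-E → 6 (borrow)
  5-2-1 → 2
  A-3 → 7
  4-0 → 4
  1-0 → 1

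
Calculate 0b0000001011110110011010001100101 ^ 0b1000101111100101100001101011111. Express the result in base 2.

XOR bit by bit (1 where the bits differ):
  0000001011110110011010001100101
^ 1000101111100101100001101011111
= 1000100100010011111011100111010

0b1000100100010011111011100111010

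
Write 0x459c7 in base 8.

0o1054707

Expand each hex digit to 4 bits: 4=0100 5=0101 9=1001 c=1100 7=0111.
Group the bits in threes: 001 000 101 100 111 000 111 → 1054707.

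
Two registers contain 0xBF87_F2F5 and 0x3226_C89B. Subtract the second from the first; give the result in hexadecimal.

0x8D612A5A

Subtract column by column in base 16:
  5-B → A (borrow)
  F-9-1 → 5
  2-8 → A (borrow)
  F-C-1 → 2
  7-6 → 1
  8-2 → 6
  F-2 → D
  B-3 → 8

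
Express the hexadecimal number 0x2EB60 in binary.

0b101110101101100000

Expand each hex digit to 4 bits: 2=0010 E=1110 B=1011 6=0110 0=0000.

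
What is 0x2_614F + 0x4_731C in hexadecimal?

0x6D46B

Add column by column in base 16, right to left:
  F+C = B carry 1
  4+1+1 = 6
  1+3 = 4
  6+7 = D
  2+4 = 6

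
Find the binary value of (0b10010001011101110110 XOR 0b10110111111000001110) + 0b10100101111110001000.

First 0b10010001011101110110 XOR 0b10110111111000001110 = 0b00100110100101111000.
Add column by column in base 2, right to left:
  0+0 = 0
  0+0 = 0
  0+0 = 0
  1+1 = 0 carry 1
  1+0+1 = 0 carry 1
  1+0+1 = 0 carry 1
  1+0+1 = 0 carry 1
  0+1+1 = 0 carry 1
  1+1+1 = 1 carry 1
  0+1+1 = 0 carry 1
  0+1+1 = 0 carry 1
  1+1+1 = 1 carry 1
  0+1+1 = 0 carry 1
  1+0+1 = 0 carry 1
  1+1+1 = 1 carry 1
  0+0+1 = 1
  0+0 = 0
  1+1 = 0 carry 1
  0+0+1 = 1
  0+1 = 1

0b11001100100100000000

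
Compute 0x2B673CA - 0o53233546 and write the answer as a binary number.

0x2B673CA = 0b10101101100111001111001010 in binary.
0o53233546 = 0b101011010011011101100110 in binary.
Subtract column by column in base 2:
  0-0 → 0
  1-1 → 0
  0-1 → 1 (borrow)
  1-0-1 → 0
  0-0 → 0
  0-1 → 1 (borrow)
  1-1-1 → 1 (borrow)
  1-0-1 → 0
  1-1 → 0
  1-1 → 0
  0-1 → 1 (borrow)
  0-0-1 → 1 (borrow)
  1-1-1 → 1 (borrow)
  1-1-1 → 1 (borrow)
  1-0-1 → 0
  0-0 → 0
  0-1 → 1 (borrow)
  1-0-1 → 0
  1-1 → 0
  0-1 → 1 (borrow)
  1-0-1 → 0
  1-1 → 0
  0-0 → 0
  1-1 → 0
  0-0 → 0
  1-0 → 1

0b10000010010011110001100100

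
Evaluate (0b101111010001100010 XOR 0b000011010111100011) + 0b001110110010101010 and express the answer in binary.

First 0b101111010001100010 XOR 0b000011010111100011 = 0b101100000110000001.
Add column by column in base 2, right to left:
  1+0 = 1
  0+1 = 1
  0+0 = 0
  0+1 = 1
  0+0 = 0
  0+1 = 1
  0+0 = 0
  1+1 = 0 carry 1
  1+0+1 = 0 carry 1
  0+0+1 = 1
  0+1 = 1
  0+1 = 1
  0+0 = 0
  0+1 = 1
  1+1 = 0 carry 1
  1+1+1 = 1 carry 1
  0+0+1 = 1
  1+0 = 1

0b111010111000101011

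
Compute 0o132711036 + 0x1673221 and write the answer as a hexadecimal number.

0o132711036 = 0x16b921e in hexadecimal.
Add column by column in base 16, right to left:
  e+1 = f
  1+2 = 3
  2+2 = 4
  9+3 = c
  b+7 = 2 carry 1
  6+6+1 = d
  1+1 = 2

0x2d2c43f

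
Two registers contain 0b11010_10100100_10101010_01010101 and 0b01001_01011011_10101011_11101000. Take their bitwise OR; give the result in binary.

0b11011111111111010101111111101

OR bit by bit (1 where either bit is 1):
  11010101001001010101001010101
| 01001010110111010101111101000
= 11011111111111010101111111101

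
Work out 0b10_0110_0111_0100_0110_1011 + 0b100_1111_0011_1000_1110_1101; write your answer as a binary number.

Add column by column in base 2, right to left:
  1+1 = 0 carry 1
  1+0+1 = 0 carry 1
  0+1+1 = 0 carry 1
  1+1+1 = 1 carry 1
  0+0+1 = 1
  1+1 = 0 carry 1
  1+1+1 = 1 carry 1
  0+1+1 = 0 carry 1
  0+0+1 = 1
  0+0 = 0
  1+0 = 1
  0+1 = 1
  1+1 = 0 carry 1
  1+1+1 = 1 carry 1
  1+0+1 = 0 carry 1
  0+0+1 = 1
  0+1 = 1
  1+1 = 0 carry 1
  1+1+1 = 1 carry 1
  0+1+1 = 0 carry 1
  0+0+1 = 1
  1+0 = 1
  0+1 = 1

0b11101011010110101011000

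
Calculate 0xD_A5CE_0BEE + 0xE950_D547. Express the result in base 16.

0xE8F1EE135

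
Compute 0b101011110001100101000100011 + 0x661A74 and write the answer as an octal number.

0o567562227

0b101011110001100101000100011 = 0o536145043 in octal.
0x661A74 = 0o31415164 in octal.
Add column by column in base 8, right to left:
  3+4 = 7
  4+6 = 2 carry 1
  0+1+1 = 2
  5+5 = 2 carry 1
  4+1+1 = 6
  1+4 = 5
  6+1 = 7
  3+3 = 6
  5+0 = 5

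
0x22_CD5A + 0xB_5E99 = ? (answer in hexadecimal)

Add column by column in base 16, right to left:
  A+9 = 3 carry 1
  5+9+1 = F
  D+E = B carry 1
  C+5+1 = 2 carry 1
  2+B+1 = E
  2+0 = 2

0x2E2BF3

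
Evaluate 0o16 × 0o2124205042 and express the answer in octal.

Multiply each base-8 digit by 14, carrying:
  2×14 = 28 → write 4 carry 3
  4×14+3 = 59 → write 3 carry 7
  0×14+7 = 7 → write 7
  5×14 = 70 → write 6 carry 8
  0×14+8 = 8 → write 0 carry 1
  2×14+1 = 29 → write 5 carry 3
  4×14+3 = 59 → write 3 carry 7
  2×14+7 = 35 → write 3 carry 4
  1×14+4 = 18 → write 2 carry 2
  2×14+2 = 30 → write 6 carry 3
  remaining carry: 3

0o36233506734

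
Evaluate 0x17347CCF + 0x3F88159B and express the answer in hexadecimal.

Add column by column in base 16, right to left:
  F+B = A carry 1
  C+9+1 = 6 carry 1
  C+5+1 = 2 carry 1
  7+1+1 = 9
  4+8 = C
  3+8 = B
  7+F = 6 carry 1
  1+3+1 = 5

0x56BC926A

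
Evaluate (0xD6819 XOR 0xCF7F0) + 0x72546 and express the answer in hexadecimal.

0x8C52F

First 0xD6819 XOR 0xCF7F0 = 0x19FE9.
Add column by column in base 16, right to left:
  9+6 = F
  E+4 = 2 carry 1
  F+5+1 = 5 carry 1
  9+2+1 = C
  1+7 = 8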